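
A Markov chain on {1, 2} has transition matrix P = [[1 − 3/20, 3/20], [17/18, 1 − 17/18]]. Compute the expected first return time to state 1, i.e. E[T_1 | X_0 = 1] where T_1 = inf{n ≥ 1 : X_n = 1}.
E[T_1 | X_0 = 1] = 1/π_1 = 197/170

For an irreducible recurrent Markov chain with stationary distribution π, E[T_i | X_0 = i] = 1/π_i (Kac's formula). Here π_1 = (17/18)/(3/20 + 17/18) = (17/18)/(197/180) = 170/197, so E[T_1 | X_0 = 1] = 1/π_1 = (3/20 + 17/18)/(17/18) = (197/180)/(17/18) = 197/170.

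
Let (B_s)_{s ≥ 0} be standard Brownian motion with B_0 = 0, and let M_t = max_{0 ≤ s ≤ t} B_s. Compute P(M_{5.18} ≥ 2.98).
P(M_{5.18} ≥ 2.98) = 2·P(B_{5.18} ≥ 2.98) = 2(1 − Φ(2.98/√5.18)) ≈ 0.1904

By the reflection principle for Brownian motion, P(M_t ≥ a) = 2 · P(B_t ≥ a) for a ≥ 0. Since B_t ~ N(0, t), P(B_t ≥ 2.98) = 1 − Φ(2.98/√t) = 1 − Φ(2.98/√5.18) = 1 − Φ(1.3093). So
  P(M_{5.18} ≥ 2.98) = 2(1 − Φ(1.3093)) ≈ 0.1904.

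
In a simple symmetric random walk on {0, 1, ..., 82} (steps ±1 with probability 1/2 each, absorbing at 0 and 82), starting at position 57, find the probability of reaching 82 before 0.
P(hit 82 before 0) = 57/82

Let u_k = P(hit 82 before 0 | start at k). Then u_0 = 0, u_82 = 1, and u_k = u_{k-1}/2 + u_{k+1}/2 for 1 ≤ k ≤ 81. This harmonic recurrence is solved by u_k = k/82, giving u_57 = 57/82.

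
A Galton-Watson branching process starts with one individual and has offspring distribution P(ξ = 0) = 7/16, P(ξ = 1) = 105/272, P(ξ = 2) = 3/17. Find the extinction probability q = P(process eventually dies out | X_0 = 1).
q = 1

Mean offspring μ = 0·7/16 + 1·105/272 + 2·3/17 = 201/272 ≤ 1. For μ ≤ 1 with offspring not concentrated at 1, the Galton-Watson process goes extinct almost surely, so q = 1.
(Algebraic check: The pgf is f(s) = 7/16 + 105/272·s + 3/17·s². The extinction probability q is the smallest fixed point of f in [0, 1]. Setting s = f(s):
  3/17·s² + (105/272 − 1)·s + 7/16 = 0
  3/17·s² − (7/16 + 3/17)·s + 7/16 = 0
which factors as (s − 1)·(3/17·s − 7/16) = 0, giving roots s = 1 and s = (7/16)/(3/17) = 119/48. Since 119/48 ≥ 1, the smallest root in [0, 1] is s = 1.)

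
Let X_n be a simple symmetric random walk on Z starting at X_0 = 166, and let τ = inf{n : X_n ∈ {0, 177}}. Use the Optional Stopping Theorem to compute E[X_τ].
E[X_τ] = 166

X_n is a martingale and τ is a bounded-mean stopping time (indeed τ is finite a.s. with bounded expectation since the walk is in a bounded region). By the OST, E[X_τ] = E[X_0] = 166. Equivalently: E[X_τ] = 177 · P(hit 177 first) + 0 · P(hit 0 first) = 177 · (166/177) = 166.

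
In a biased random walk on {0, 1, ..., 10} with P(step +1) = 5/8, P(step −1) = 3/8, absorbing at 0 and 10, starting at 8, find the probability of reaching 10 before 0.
P(hit 10 before 0) = (1 − (3/5)^8) / (1 − (3/5)^10) = 600100/606661

Let u_k denote P(reach 10 before 0 | start at k). Boundary: u_0 = 0, u_10 = 1. Recurrence: u_k = 5/8·u_{k+1} + 3/8·u_{k-1} for 1 ≤ k ≤ 9. Try u_k = A + B·r^k with r = q/p = (3/8)/(5/8) = 3/5. Substitution satisfies the recurrence; boundary conditions give:
  u_k = (1 − r^k) / (1 − r^N) = (1 − (3/5)^8) / (1 − (3/5)^10) = 600100/606661.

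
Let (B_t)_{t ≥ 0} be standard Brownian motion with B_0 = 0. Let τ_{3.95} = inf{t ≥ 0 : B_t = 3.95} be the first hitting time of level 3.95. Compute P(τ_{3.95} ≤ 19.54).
P(τ_{3.95} ≤ 19.54) = 2(1 − Φ(3.95/√19.54)) = 2(1 − Φ(0.8936)) ≈ 0.3715

By the reflection principle for standard BM, P(τ_b ≤ t) = 2 · P(B_t ≥ b). Since B_t ~ N(0, t), P(B_t ≥ 3.95) = 1 − Φ(3.95/√t) = 1 − Φ(3.95/√19.54) = 1 − Φ(0.8936) ≈ 0.18577. Doubling: P(τ_{3.95} ≤ 19.54) ≈ 2 · 0.18577 = 0.37154 ≈ 0.3715.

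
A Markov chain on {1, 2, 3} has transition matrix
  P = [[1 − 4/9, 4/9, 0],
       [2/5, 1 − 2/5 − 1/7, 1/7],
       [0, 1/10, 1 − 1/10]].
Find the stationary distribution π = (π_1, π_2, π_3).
π = (63/233, 70/233, 100/233)

This is a birth-death chain on three states, which satisfies detailed balance: π_1 · P_{12} = π_2 · P_{21} and π_2 · P_{23} = π_3 · P_{32}.
From π_1 · 4/9 = π_2 · 2/5: π_2/π_1 = (4/9)/(2/5) = 10/9.
From π_2 · 1/7 = π_3 · 1/10: π_3/π_2 = (1/7)/(1/10) = 10/7.
Take π_1 proportional to 1; then unnormalized π = (1, 10/9, 100/63). Normalize by dividing by the sum 233/63:
  π = (63/233, 70/233, 100/233).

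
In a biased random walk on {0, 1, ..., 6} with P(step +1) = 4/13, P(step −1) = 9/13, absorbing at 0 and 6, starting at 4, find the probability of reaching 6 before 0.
P(hit 6 before 0) = (1 − (9/4)^4) / (1 − (9/4)^6) = 1552/8113

Let u_k denote P(reach 6 before 0 | start at k). Boundary: u_0 = 0, u_6 = 1. Recurrence: u_k = 4/13·u_{k+1} + 9/13·u_{k-1} for 1 ≤ k ≤ 5. Try u_k = A + B·r^k with r = q/p = (9/13)/(4/13) = 9/4. Substitution satisfies the recurrence; boundary conditions give:
  u_k = (1 − r^k) / (1 − r^N) = (1 − (9/4)^4) / (1 − (9/4)^6) = 1552/8113.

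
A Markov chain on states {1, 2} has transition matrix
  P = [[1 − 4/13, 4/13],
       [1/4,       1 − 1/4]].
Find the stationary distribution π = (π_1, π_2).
π_1 = 13/29, π_2 = 16/29

Solve πP = π with π_1 + π_2 = 1. From πP = π: π_1 · (1 − 4/13) + π_2 · 1/4 = π_1 ⇒ π_2 · 1/4 = π_1 · 4/13 ⇒ π_2/π_1 = (4/13)/(1/4) = 16/13. Together with π_1 + π_2 = 1:
  π_1 = (1/4)/(4/13 + 1/4) = (1/4)/(29/52) = 13/29,
  π_2 = (4/13)/(4/13 + 1/4) = (4/13)/(29/52) = 16/29.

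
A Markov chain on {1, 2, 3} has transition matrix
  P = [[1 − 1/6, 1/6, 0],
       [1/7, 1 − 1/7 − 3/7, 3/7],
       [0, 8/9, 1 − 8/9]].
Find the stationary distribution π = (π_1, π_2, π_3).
π = (48/131, 56/131, 27/131)

This is a birth-death chain on three states, which satisfies detailed balance: π_1 · P_{12} = π_2 · P_{21} and π_2 · P_{23} = π_3 · P_{32}.
From π_1 · 1/6 = π_2 · 1/7: π_2/π_1 = (1/6)/(1/7) = 7/6.
From π_2 · 3/7 = π_3 · 8/9: π_3/π_2 = (3/7)/(8/9) = 27/56.
Take π_1 proportional to 1; then unnormalized π = (1, 7/6, 9/16). Normalize by dividing by the sum 131/48:
  π = (48/131, 56/131, 27/131).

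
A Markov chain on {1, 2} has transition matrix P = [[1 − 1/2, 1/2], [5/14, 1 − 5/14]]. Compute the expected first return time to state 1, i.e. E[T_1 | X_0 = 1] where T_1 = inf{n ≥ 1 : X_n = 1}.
E[T_1 | X_0 = 1] = 1/π_1 = 12/5

For an irreducible recurrent Markov chain with stationary distribution π, E[T_i | X_0 = i] = 1/π_i (Kac's formula). Here π_1 = (5/14)/(1/2 + 5/14) = (5/14)/(6/7) = 5/12, so E[T_1 | X_0 = 1] = 1/π_1 = (1/2 + 5/14)/(5/14) = (6/7)/(5/14) = 12/5.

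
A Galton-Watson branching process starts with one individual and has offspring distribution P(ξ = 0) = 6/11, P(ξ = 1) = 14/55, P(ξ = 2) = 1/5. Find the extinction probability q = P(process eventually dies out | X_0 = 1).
q = 1

Mean offspring μ = 0·6/11 + 1·14/55 + 2·1/5 = 36/55 ≤ 1. For μ ≤ 1 with offspring not concentrated at 1, the Galton-Watson process goes extinct almost surely, so q = 1.
(Algebraic check: The pgf is f(s) = 6/11 + 14/55·s + 1/5·s². The extinction probability q is the smallest fixed point of f in [0, 1]. Setting s = f(s):
  1/5·s² + (14/55 − 1)·s + 6/11 = 0
  1/5·s² − (6/11 + 1/5)·s + 6/11 = 0
which factors as (s − 1)·(1/5·s − 6/11) = 0, giving roots s = 1 and s = (6/11)/(1/5) = 30/11. Since 30/11 ≥ 1, the smallest root in [0, 1] is s = 1.)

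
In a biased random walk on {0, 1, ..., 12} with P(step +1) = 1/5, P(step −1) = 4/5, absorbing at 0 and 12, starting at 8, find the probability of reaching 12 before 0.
P(hit 12 before 0) = (1 − (4)^8) / (1 − (4)^12) = 257/65793

Let u_k denote P(reach 12 before 0 | start at k). Boundary: u_0 = 0, u_12 = 1. Recurrence: u_k = 1/5·u_{k+1} + 4/5·u_{k-1} for 1 ≤ k ≤ 11. Try u_k = A + B·r^k with r = q/p = (4/5)/(1/5) = 4. Substitution satisfies the recurrence; boundary conditions give:
  u_k = (1 − r^k) / (1 − r^N) = (1 − (4)^8) / (1 − (4)^12) = 257/65793.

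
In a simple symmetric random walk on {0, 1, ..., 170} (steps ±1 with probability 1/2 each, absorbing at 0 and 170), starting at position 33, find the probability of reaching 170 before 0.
P(hit 170 before 0) = 33/170

Let u_k = P(hit 170 before 0 | start at k). Then u_0 = 0, u_170 = 1, and u_k = u_{k-1}/2 + u_{k+1}/2 for 1 ≤ k ≤ 169. This harmonic recurrence is solved by u_k = k/170, giving u_33 = 33/170.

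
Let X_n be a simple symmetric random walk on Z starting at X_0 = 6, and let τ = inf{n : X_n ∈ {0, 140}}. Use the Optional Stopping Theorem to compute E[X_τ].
E[X_τ] = 6

X_n is a martingale and τ is a bounded-mean stopping time (indeed τ is finite a.s. with bounded expectation since the walk is in a bounded region). By the OST, E[X_τ] = E[X_0] = 6. Equivalently: E[X_τ] = 140 · P(hit 140 first) + 0 · P(hit 0 first) = 140 · (6/140) = 6.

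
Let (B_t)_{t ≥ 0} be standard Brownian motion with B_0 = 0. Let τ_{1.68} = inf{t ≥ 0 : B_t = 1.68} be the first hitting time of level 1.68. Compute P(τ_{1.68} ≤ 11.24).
P(τ_{1.68} ≤ 11.24) = 2(1 − Φ(1.68/√11.24)) = 2(1 − Φ(0.5011)) ≈ 0.6163

By the reflection principle for standard BM, P(τ_b ≤ t) = 2 · P(B_t ≥ b). Since B_t ~ N(0, t), P(B_t ≥ 1.68) = 1 − Φ(1.68/√t) = 1 − Φ(1.68/√11.24) = 1 − Φ(0.5011) ≈ 0.30815. Doubling: P(τ_{1.68} ≤ 11.24) ≈ 2 · 0.30815 = 0.61630 ≈ 0.6163.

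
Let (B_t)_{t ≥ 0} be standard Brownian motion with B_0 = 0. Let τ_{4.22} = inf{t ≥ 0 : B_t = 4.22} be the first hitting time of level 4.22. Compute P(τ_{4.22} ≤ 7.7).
P(τ_{4.22} ≤ 7.7) = 2(1 − Φ(4.22/√7.7)) = 2(1 − Φ(1.5208)) ≈ 0.1283

By the reflection principle for standard BM, P(τ_b ≤ t) = 2 · P(B_t ≥ b). Since B_t ~ N(0, t), P(B_t ≥ 4.22) = 1 − Φ(4.22/√t) = 1 − Φ(4.22/√7.7) = 1 − Φ(1.5208) ≈ 0.06416. Doubling: P(τ_{4.22} ≤ 7.7) ≈ 2 · 0.06416 = 0.12832 ≈ 0.1283.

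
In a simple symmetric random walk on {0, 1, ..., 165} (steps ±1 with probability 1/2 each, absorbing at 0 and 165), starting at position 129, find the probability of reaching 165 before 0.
P(hit 165 before 0) = 129/165 = 43/55

Let u_k = P(hit 165 before 0 | start at k). Then u_0 = 0, u_165 = 1, and u_k = u_{k-1}/2 + u_{k+1}/2 for 1 ≤ k ≤ 164. This harmonic recurrence is solved by u_k = k/165, giving u_129 = 129/165 = 43/55.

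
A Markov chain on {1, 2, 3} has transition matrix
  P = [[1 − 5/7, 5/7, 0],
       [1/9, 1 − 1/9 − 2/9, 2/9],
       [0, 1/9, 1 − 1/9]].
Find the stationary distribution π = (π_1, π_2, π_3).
π = (7/142, 45/142, 45/71)

This is a birth-death chain on three states, which satisfies detailed balance: π_1 · P_{12} = π_2 · P_{21} and π_2 · P_{23} = π_3 · P_{32}.
From π_1 · 5/7 = π_2 · 1/9: π_2/π_1 = (5/7)/(1/9) = 45/7.
From π_2 · 2/9 = π_3 · 1/9: π_3/π_2 = (2/9)/(1/9) = 2.
Take π_1 proportional to 1; then unnormalized π = (1, 45/7, 90/7). Normalize by dividing by the sum 142/7:
  π = (7/142, 45/142, 45/71).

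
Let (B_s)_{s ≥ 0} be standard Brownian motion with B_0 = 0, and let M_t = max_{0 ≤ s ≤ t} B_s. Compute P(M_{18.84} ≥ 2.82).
P(M_{18.84} ≥ 2.82) = 2·P(B_{18.84} ≥ 2.82) = 2(1 − Φ(2.82/√18.84)) ≈ 0.5159

By the reflection principle for Brownian motion, P(M_t ≥ a) = 2 · P(B_t ≥ a) for a ≥ 0. Since B_t ~ N(0, t), P(B_t ≥ 2.82) = 1 − Φ(2.82/√t) = 1 − Φ(2.82/√18.84) = 1 − Φ(0.6497). So
  P(M_{18.84} ≥ 2.82) = 2(1 − Φ(0.6497)) ≈ 0.5159.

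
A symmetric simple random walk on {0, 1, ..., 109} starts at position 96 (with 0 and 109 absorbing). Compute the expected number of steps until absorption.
E[τ | X_0 = 96] = 1248

Let v_k = E[τ | X_0 = k]. Boundary: v_0 = v_109 = 0. Recurrence: v_k = 1 + (v_{k-1} + v_{k+1})/2 for 1 ≤ k ≤ 108. The particular solution to v_k − (v_{k-1} + v_{k+1})/2 = 1 is v_k = −k^2. Adding homogeneous solution A + B k and matching boundaries gives v_k = k (109 − k). Substituting k = 96: v_96 = 96 · 13 = 1248.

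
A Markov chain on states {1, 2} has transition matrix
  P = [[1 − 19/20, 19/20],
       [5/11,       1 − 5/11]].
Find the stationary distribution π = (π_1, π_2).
π_1 = 100/309, π_2 = 209/309

Solve πP = π with π_1 + π_2 = 1. From πP = π: π_1 · (1 − 19/20) + π_2 · 5/11 = π_1 ⇒ π_2 · 5/11 = π_1 · 19/20 ⇒ π_2/π_1 = (19/20)/(5/11) = 209/100. Together with π_1 + π_2 = 1:
  π_1 = (5/11)/(19/20 + 5/11) = (5/11)/(309/220) = 100/309,
  π_2 = (19/20)/(19/20 + 5/11) = (19/20)/(309/220) = 209/309.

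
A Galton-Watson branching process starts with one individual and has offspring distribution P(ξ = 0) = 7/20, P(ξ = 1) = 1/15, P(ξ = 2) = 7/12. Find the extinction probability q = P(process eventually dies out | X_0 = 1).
q = 3/5

The pgf is f(s) = 7/20 + 1/15·s + 7/12·s². The extinction probability q is the smallest fixed point of f in [0, 1]. Setting s = f(s):
  7/12·s² + (1/15 − 1)·s + 7/20 = 0
  7/12·s² − (7/20 + 7/12)·s + 7/20 = 0
which factors as (s − 1)·(7/12·s − 7/20) = 0, giving roots s = 1 and s = (7/20)/(7/12) = 3/5.
Mean offspring μ = 1/15 + 2·7/12 = 37/30 > 1 (supercritical), so q < 1. The extinction probability is the smaller root: q = (7/20)/(7/12) = 3/5.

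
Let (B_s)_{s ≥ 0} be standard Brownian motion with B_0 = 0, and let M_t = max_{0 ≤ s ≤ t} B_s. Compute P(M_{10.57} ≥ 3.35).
P(M_{10.57} ≥ 3.35) = 2·P(B_{10.57} ≥ 3.35) = 2(1 − Φ(3.35/√10.57)) ≈ 0.3028

By the reflection principle for Brownian motion, P(M_t ≥ a) = 2 · P(B_t ≥ a) for a ≥ 0. Since B_t ~ N(0, t), P(B_t ≥ 3.35) = 1 − Φ(3.35/√t) = 1 − Φ(3.35/√10.57) = 1 − Φ(1.0304). So
  P(M_{10.57} ≥ 3.35) = 2(1 − Φ(1.0304)) ≈ 0.3028.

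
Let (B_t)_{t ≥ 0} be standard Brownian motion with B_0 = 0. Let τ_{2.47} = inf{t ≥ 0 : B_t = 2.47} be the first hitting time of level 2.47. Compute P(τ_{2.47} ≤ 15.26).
P(τ_{2.47} ≤ 15.26) = 2(1 − Φ(2.47/√15.26)) = 2(1 − Φ(0.6323)) ≈ 0.5272

By the reflection principle for standard BM, P(τ_b ≤ t) = 2 · P(B_t ≥ b). Since B_t ~ N(0, t), P(B_t ≥ 2.47) = 1 − Φ(2.47/√t) = 1 − Φ(2.47/√15.26) = 1 − Φ(0.6323) ≈ 0.26360. Doubling: P(τ_{2.47} ≤ 15.26) ≈ 2 · 0.26360 = 0.52720 ≈ 0.5272.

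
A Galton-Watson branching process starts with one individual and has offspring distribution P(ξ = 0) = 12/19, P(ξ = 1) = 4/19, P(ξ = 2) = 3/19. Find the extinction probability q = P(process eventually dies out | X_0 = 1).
q = 1

Mean offspring μ = 0·12/19 + 1·4/19 + 2·3/19 = 10/19 ≤ 1. For μ ≤ 1 with offspring not concentrated at 1, the Galton-Watson process goes extinct almost surely, so q = 1.
(Algebraic check: The pgf is f(s) = 12/19 + 4/19·s + 3/19·s². The extinction probability q is the smallest fixed point of f in [0, 1]. Setting s = f(s):
  3/19·s² + (4/19 − 1)·s + 12/19 = 0
  3/19·s² − (12/19 + 3/19)·s + 12/19 = 0
which factors as (s − 1)·(3/19·s − 12/19) = 0, giving roots s = 1 and s = (12/19)/(3/19) = 4. Since 4 ≥ 1, the smallest root in [0, 1] is s = 1.)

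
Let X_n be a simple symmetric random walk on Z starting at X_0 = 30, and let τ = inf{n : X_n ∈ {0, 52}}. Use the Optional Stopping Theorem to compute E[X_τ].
E[X_τ] = 30

X_n is a martingale and τ is a bounded-mean stopping time (indeed τ is finite a.s. with bounded expectation since the walk is in a bounded region). By the OST, E[X_τ] = E[X_0] = 30. Equivalently: E[X_τ] = 52 · P(hit 52 first) + 0 · P(hit 0 first) = 52 · (30/52) = 30.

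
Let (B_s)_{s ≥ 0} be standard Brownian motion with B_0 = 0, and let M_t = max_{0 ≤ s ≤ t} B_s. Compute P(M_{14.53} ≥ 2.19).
P(M_{14.53} ≥ 2.19) = 2·P(B_{14.53} ≥ 2.19) = 2(1 − Φ(2.19/√14.53)) ≈ 0.5656

By the reflection principle for Brownian motion, P(M_t ≥ a) = 2 · P(B_t ≥ a) for a ≥ 0. Since B_t ~ N(0, t), P(B_t ≥ 2.19) = 1 − Φ(2.19/√t) = 1 − Φ(2.19/√14.53) = 1 − Φ(0.5745). So
  P(M_{14.53} ≥ 2.19) = 2(1 − Φ(0.5745)) ≈ 0.5656.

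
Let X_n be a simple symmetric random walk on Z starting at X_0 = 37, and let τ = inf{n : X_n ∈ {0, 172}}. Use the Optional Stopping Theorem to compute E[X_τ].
E[X_τ] = 37

X_n is a martingale and τ is a bounded-mean stopping time (indeed τ is finite a.s. with bounded expectation since the walk is in a bounded region). By the OST, E[X_τ] = E[X_0] = 37. Equivalently: E[X_τ] = 172 · P(hit 172 first) + 0 · P(hit 0 first) = 172 · (37/172) = 37.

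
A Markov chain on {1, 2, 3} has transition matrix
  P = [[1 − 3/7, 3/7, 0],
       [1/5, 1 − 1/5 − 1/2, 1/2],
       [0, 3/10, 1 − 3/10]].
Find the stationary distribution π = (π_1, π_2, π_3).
π = (7/47, 15/47, 25/47)

This is a birth-death chain on three states, which satisfies detailed balance: π_1 · P_{12} = π_2 · P_{21} and π_2 · P_{23} = π_3 · P_{32}.
From π_1 · 3/7 = π_2 · 1/5: π_2/π_1 = (3/7)/(1/5) = 15/7.
From π_2 · 1/2 = π_3 · 3/10: π_3/π_2 = (1/2)/(3/10) = 5/3.
Take π_1 proportional to 1; then unnormalized π = (1, 15/7, 25/7). Normalize by dividing by the sum 47/7:
  π = (7/47, 15/47, 25/47).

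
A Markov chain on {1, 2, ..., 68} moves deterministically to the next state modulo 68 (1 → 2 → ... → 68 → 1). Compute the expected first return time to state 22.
E[T_22 | X_0 = 22] = 68

The chain cycles deterministically, so starting at state 22 it returns in exactly 68 steps. Equivalently, the stationary distribution is uniform π_j = 1/68 for every state j, so by Kac's formula E[T_22] = 1/π_22 = 68.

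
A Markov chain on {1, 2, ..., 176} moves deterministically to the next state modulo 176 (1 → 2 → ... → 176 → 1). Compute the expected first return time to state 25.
E[T_25 | X_0 = 25] = 176

The chain cycles deterministically, so starting at state 25 it returns in exactly 176 steps. Equivalently, the stationary distribution is uniform π_j = 1/176 for every state j, so by Kac's formula E[T_25] = 1/π_25 = 176.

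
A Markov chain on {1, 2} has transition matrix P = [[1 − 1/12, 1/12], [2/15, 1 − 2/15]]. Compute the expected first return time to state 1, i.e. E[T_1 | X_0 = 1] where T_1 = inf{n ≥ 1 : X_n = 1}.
E[T_1 | X_0 = 1] = 1/π_1 = 13/8

For an irreducible recurrent Markov chain with stationary distribution π, E[T_i | X_0 = i] = 1/π_i (Kac's formula). Here π_1 = (2/15)/(1/12 + 2/15) = (2/15)/(13/60) = 8/13, so E[T_1 | X_0 = 1] = 1/π_1 = (1/12 + 2/15)/(2/15) = (13/60)/(2/15) = 13/8.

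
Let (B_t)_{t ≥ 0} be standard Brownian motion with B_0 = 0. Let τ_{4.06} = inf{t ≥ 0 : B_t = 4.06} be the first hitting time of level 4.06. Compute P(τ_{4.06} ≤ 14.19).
P(τ_{4.06} ≤ 14.19) = 2(1 − Φ(4.06/√14.19)) = 2(1 − Φ(1.0778)) ≈ 0.2811

By the reflection principle for standard BM, P(τ_b ≤ t) = 2 · P(B_t ≥ b). Since B_t ~ N(0, t), P(B_t ≥ 4.06) = 1 − Φ(4.06/√t) = 1 − Φ(4.06/√14.19) = 1 − Φ(1.0778) ≈ 0.14056. Doubling: P(τ_{4.06} ≤ 14.19) ≈ 2 · 0.14056 = 0.28112 ≈ 0.2811.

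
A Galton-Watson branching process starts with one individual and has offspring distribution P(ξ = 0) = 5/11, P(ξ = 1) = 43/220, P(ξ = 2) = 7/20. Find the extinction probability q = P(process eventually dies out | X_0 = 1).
q = 1

Mean offspring μ = 0·5/11 + 1·43/220 + 2·7/20 = 197/220 ≤ 1. For μ ≤ 1 with offspring not concentrated at 1, the Galton-Watson process goes extinct almost surely, so q = 1.
(Algebraic check: The pgf is f(s) = 5/11 + 43/220·s + 7/20·s². The extinction probability q is the smallest fixed point of f in [0, 1]. Setting s = f(s):
  7/20·s² + (43/220 − 1)·s + 5/11 = 0
  7/20·s² − (5/11 + 7/20)·s + 5/11 = 0
which factors as (s − 1)·(7/20·s − 5/11) = 0, giving roots s = 1 and s = (5/11)/(7/20) = 100/77. Since 100/77 ≥ 1, the smallest root in [0, 1] is s = 1.)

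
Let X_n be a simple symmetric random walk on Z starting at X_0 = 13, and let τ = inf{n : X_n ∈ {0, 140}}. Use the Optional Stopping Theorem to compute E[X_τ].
E[X_τ] = 13

X_n is a martingale and τ is a bounded-mean stopping time (indeed τ is finite a.s. with bounded expectation since the walk is in a bounded region). By the OST, E[X_τ] = E[X_0] = 13. Equivalently: E[X_τ] = 140 · P(hit 140 first) + 0 · P(hit 0 first) = 140 · (13/140) = 13.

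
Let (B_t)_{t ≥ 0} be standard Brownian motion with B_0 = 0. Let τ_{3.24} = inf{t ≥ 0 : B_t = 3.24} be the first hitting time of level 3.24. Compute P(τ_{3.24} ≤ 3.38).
P(τ_{3.24} ≤ 3.38) = 2(1 − Φ(3.24/√3.38)) = 2(1 − Φ(1.7623)) ≈ 0.0780

By the reflection principle for standard BM, P(τ_b ≤ t) = 2 · P(B_t ≥ b). Since B_t ~ N(0, t), P(B_t ≥ 3.24) = 1 − Φ(3.24/√t) = 1 − Φ(3.24/√3.38) = 1 − Φ(1.7623) ≈ 0.03901. Doubling: P(τ_{3.24} ≤ 3.38) ≈ 2 · 0.03901 = 0.07802 ≈ 0.0780.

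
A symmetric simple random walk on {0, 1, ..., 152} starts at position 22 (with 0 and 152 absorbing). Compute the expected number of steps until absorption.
E[τ | X_0 = 22] = 2860

Let v_k = E[τ | X_0 = k]. Boundary: v_0 = v_152 = 0. Recurrence: v_k = 1 + (v_{k-1} + v_{k+1})/2 for 1 ≤ k ≤ 151. The particular solution to v_k − (v_{k-1} + v_{k+1})/2 = 1 is v_k = −k^2. Adding homogeneous solution A + B k and matching boundaries gives v_k = k (152 − k). Substituting k = 22: v_22 = 22 · 130 = 2860.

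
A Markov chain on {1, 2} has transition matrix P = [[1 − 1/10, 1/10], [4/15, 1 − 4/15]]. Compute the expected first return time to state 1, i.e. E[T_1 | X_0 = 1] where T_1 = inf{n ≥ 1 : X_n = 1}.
E[T_1 | X_0 = 1] = 1/π_1 = 11/8

For an irreducible recurrent Markov chain with stationary distribution π, E[T_i | X_0 = i] = 1/π_i (Kac's formula). Here π_1 = (4/15)/(1/10 + 4/15) = (4/15)/(11/30) = 8/11, so E[T_1 | X_0 = 1] = 1/π_1 = (1/10 + 4/15)/(4/15) = (11/30)/(4/15) = 11/8.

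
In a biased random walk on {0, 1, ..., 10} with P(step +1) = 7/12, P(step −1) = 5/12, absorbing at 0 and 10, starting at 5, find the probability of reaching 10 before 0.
P(hit 10 before 0) = (1 − (5/7)^5) / (1 − (5/7)^10) = 16807/19932

Let u_k denote P(reach 10 before 0 | start at k). Boundary: u_0 = 0, u_10 = 1. Recurrence: u_k = 7/12·u_{k+1} + 5/12·u_{k-1} for 1 ≤ k ≤ 9. Try u_k = A + B·r^k with r = q/p = (5/12)/(7/12) = 5/7. Substitution satisfies the recurrence; boundary conditions give:
  u_k = (1 − r^k) / (1 − r^N) = (1 − (5/7)^5) / (1 − (5/7)^10) = 16807/19932.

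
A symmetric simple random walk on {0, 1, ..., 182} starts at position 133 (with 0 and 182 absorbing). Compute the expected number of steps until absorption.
E[τ | X_0 = 133] = 6517

Let v_k = E[τ | X_0 = k]. Boundary: v_0 = v_182 = 0. Recurrence: v_k = 1 + (v_{k-1} + v_{k+1})/2 for 1 ≤ k ≤ 181. The particular solution to v_k − (v_{k-1} + v_{k+1})/2 = 1 is v_k = −k^2. Adding homogeneous solution A + B k and matching boundaries gives v_k = k (182 − k). Substituting k = 133: v_133 = 133 · 49 = 6517.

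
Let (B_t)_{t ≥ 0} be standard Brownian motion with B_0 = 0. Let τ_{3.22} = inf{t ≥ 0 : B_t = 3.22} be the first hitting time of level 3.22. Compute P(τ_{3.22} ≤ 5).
P(τ_{3.22} ≤ 5) = 2(1 − Φ(3.22/√5)) = 2(1 − Φ(1.4400)) ≈ 0.1499

By the reflection principle for standard BM, P(τ_b ≤ t) = 2 · P(B_t ≥ b). Since B_t ~ N(0, t), P(B_t ≥ 3.22) = 1 − Φ(3.22/√t) = 1 − Φ(3.22/√5) = 1 − Φ(1.4400) ≈ 0.07493. Doubling: P(τ_{3.22} ≤ 5) ≈ 2 · 0.07493 = 0.14986 ≈ 0.1499.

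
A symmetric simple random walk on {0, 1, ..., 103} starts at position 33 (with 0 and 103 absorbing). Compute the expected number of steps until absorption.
E[τ | X_0 = 33] = 2310

Let v_k = E[τ | X_0 = k]. Boundary: v_0 = v_103 = 0. Recurrence: v_k = 1 + (v_{k-1} + v_{k+1})/2 for 1 ≤ k ≤ 102. The particular solution to v_k − (v_{k-1} + v_{k+1})/2 = 1 is v_k = −k^2. Adding homogeneous solution A + B k and matching boundaries gives v_k = k (103 − k). Substituting k = 33: v_33 = 33 · 70 = 2310.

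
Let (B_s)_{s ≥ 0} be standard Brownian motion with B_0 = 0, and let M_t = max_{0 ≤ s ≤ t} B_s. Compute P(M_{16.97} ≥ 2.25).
P(M_{16.97} ≥ 2.25) = 2·P(B_{16.97} ≥ 2.25) = 2(1 − Φ(2.25/√16.97)) ≈ 0.5849

By the reflection principle for Brownian motion, P(M_t ≥ a) = 2 · P(B_t ≥ a) for a ≥ 0. Since B_t ~ N(0, t), P(B_t ≥ 2.25) = 1 − Φ(2.25/√t) = 1 − Φ(2.25/√16.97) = 1 − Φ(0.5462). So
  P(M_{16.97} ≥ 2.25) = 2(1 − Φ(0.5462)) ≈ 0.5849.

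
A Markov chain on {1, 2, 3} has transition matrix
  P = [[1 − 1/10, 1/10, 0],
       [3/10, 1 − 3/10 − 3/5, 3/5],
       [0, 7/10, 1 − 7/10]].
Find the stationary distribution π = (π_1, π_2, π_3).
π = (21/34, 7/34, 3/17)

This is a birth-death chain on three states, which satisfies detailed balance: π_1 · P_{12} = π_2 · P_{21} and π_2 · P_{23} = π_3 · P_{32}.
From π_1 · 1/10 = π_2 · 3/10: π_2/π_1 = (1/10)/(3/10) = 1/3.
From π_2 · 3/5 = π_3 · 7/10: π_3/π_2 = (3/5)/(7/10) = 6/7.
Take π_1 proportional to 1; then unnormalized π = (1, 1/3, 2/7). Normalize by dividing by the sum 34/21:
  π = (21/34, 7/34, 3/17).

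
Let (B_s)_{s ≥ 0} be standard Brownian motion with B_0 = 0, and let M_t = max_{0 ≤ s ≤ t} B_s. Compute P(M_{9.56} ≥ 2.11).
P(M_{9.56} ≥ 2.11) = 2·P(B_{9.56} ≥ 2.11) = 2(1 − Φ(2.11/√9.56)) ≈ 0.4950

By the reflection principle for Brownian motion, P(M_t ≥ a) = 2 · P(B_t ≥ a) for a ≥ 0. Since B_t ~ N(0, t), P(B_t ≥ 2.11) = 1 − Φ(2.11/√t) = 1 − Φ(2.11/√9.56) = 1 − Φ(0.6824). So
  P(M_{9.56} ≥ 2.11) = 2(1 − Φ(0.6824)) ≈ 0.4950.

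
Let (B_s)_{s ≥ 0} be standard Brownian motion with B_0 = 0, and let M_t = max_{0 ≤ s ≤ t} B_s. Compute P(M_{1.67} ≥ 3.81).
P(M_{1.67} ≥ 3.81) = 2·P(B_{1.67} ≥ 3.81) = 2(1 − Φ(3.81/√1.67)) ≈ 0.0032

By the reflection principle for Brownian motion, P(M_t ≥ a) = 2 · P(B_t ≥ a) for a ≥ 0. Since B_t ~ N(0, t), P(B_t ≥ 3.81) = 1 − Φ(3.81/√t) = 1 − Φ(3.81/√1.67) = 1 − Φ(2.9483). So
  P(M_{1.67} ≥ 3.81) = 2(1 − Φ(2.9483)) ≈ 0.0032.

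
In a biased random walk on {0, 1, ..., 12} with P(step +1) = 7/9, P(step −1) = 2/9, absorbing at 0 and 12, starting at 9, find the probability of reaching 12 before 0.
P(hit 12 before 0) = (1 − (2/7)^9) / (1 − (2/7)^12) = 41316751/41317263

Let u_k denote P(reach 12 before 0 | start at k). Boundary: u_0 = 0, u_12 = 1. Recurrence: u_k = 7/9·u_{k+1} + 2/9·u_{k-1} for 1 ≤ k ≤ 11. Try u_k = A + B·r^k with r = q/p = (2/9)/(7/9) = 2/7. Substitution satisfies the recurrence; boundary conditions give:
  u_k = (1 − r^k) / (1 − r^N) = (1 − (2/7)^9) / (1 − (2/7)^12) = 41316751/41317263.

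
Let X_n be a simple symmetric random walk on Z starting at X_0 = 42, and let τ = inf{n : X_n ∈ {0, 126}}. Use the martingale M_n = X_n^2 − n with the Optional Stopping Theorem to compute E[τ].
E[τ] = 3528

M_n = X_n^2 − n is a martingale (since E[X_{n+1}^2 | F_n] = X_n^2 + 1). By OST (τ has finite mean in a bounded region), E[M_τ] = E[M_0] = X_0^2 − 0 = 42^2 = 1764. Also E[M_τ] = E[X_τ^2] − E[τ]. The walk exits at 0 or 126, with P(hit 126 first) = 42/126, so E[X_τ^2] = 126^2 · 42/126 + 0 = 5292. Thus E[τ] = E[X_τ^2] − E[M_τ] = 5292 − 1764 = 3528 = 42(126 − 42) = 3528.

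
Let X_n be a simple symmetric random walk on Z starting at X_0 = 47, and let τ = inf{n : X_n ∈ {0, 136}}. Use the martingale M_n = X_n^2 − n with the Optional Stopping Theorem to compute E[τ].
E[τ] = 4183

M_n = X_n^2 − n is a martingale (since E[X_{n+1}^2 | F_n] = X_n^2 + 1). By OST (τ has finite mean in a bounded region), E[M_τ] = E[M_0] = X_0^2 − 0 = 47^2 = 2209. Also E[M_τ] = E[X_τ^2] − E[τ]. The walk exits at 0 or 136, with P(hit 136 first) = 47/136, so E[X_τ^2] = 136^2 · 47/136 + 0 = 6392. Thus E[τ] = E[X_τ^2] − E[M_τ] = 6392 − 2209 = 4183 = 47(136 − 47) = 4183.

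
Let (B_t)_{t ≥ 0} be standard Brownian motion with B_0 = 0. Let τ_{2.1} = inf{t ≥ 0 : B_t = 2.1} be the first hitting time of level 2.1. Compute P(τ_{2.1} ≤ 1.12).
P(τ_{2.1} ≤ 1.12) = 2(1 − Φ(2.1/√1.12)) = 2(1 − Φ(1.9843)) ≈ 0.0472

By the reflection principle for standard BM, P(τ_b ≤ t) = 2 · P(B_t ≥ b). Since B_t ~ N(0, t), P(B_t ≥ 2.1) = 1 − Φ(2.1/√t) = 1 − Φ(2.1/√1.12) = 1 − Φ(1.9843) ≈ 0.02361. Doubling: P(τ_{2.1} ≤ 1.12) ≈ 2 · 0.02361 = 0.04722 ≈ 0.0472.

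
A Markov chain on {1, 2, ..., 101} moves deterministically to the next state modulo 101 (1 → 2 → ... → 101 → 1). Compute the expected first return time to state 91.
E[T_91 | X_0 = 91] = 101

The chain cycles deterministically, so starting at state 91 it returns in exactly 101 steps. Equivalently, the stationary distribution is uniform π_j = 1/101 for every state j, so by Kac's formula E[T_91] = 1/π_91 = 101.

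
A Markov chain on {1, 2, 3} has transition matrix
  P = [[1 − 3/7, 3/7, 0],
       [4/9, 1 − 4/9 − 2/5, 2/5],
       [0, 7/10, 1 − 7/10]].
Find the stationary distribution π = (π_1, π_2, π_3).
π = (196/493, 189/493, 108/493)

This is a birth-death chain on three states, which satisfies detailed balance: π_1 · P_{12} = π_2 · P_{21} and π_2 · P_{23} = π_3 · P_{32}.
From π_1 · 3/7 = π_2 · 4/9: π_2/π_1 = (3/7)/(4/9) = 27/28.
From π_2 · 2/5 = π_3 · 7/10: π_3/π_2 = (2/5)/(7/10) = 4/7.
Take π_1 proportional to 1; then unnormalized π = (1, 27/28, 27/49). Normalize by dividing by the sum 493/196:
  π = (196/493, 189/493, 108/493).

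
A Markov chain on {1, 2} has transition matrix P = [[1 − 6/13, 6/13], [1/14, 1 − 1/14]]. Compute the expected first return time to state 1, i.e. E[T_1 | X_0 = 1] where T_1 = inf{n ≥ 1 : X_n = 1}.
E[T_1 | X_0 = 1] = 1/π_1 = 97/13

For an irreducible recurrent Markov chain with stationary distribution π, E[T_i | X_0 = i] = 1/π_i (Kac's formula). Here π_1 = (1/14)/(6/13 + 1/14) = (1/14)/(97/182) = 13/97, so E[T_1 | X_0 = 1] = 1/π_1 = (6/13 + 1/14)/(1/14) = (97/182)/(1/14) = 97/13.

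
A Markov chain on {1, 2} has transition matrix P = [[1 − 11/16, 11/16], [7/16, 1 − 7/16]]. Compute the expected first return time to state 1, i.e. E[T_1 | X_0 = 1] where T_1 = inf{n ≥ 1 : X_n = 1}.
E[T_1 | X_0 = 1] = 1/π_1 = 18/7

For an irreducible recurrent Markov chain with stationary distribution π, E[T_i | X_0 = i] = 1/π_i (Kac's formula). Here π_1 = (7/16)/(11/16 + 7/16) = (7/16)/(9/8) = 7/18, so E[T_1 | X_0 = 1] = 1/π_1 = (11/16 + 7/16)/(7/16) = (9/8)/(7/16) = 18/7.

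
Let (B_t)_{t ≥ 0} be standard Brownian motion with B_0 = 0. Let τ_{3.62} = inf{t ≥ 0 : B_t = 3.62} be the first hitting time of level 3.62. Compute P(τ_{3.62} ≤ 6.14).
P(τ_{3.62} ≤ 6.14) = 2(1 − Φ(3.62/√6.14)) = 2(1 − Φ(1.4609)) ≈ 0.1440

By the reflection principle for standard BM, P(τ_b ≤ t) = 2 · P(B_t ≥ b). Since B_t ~ N(0, t), P(B_t ≥ 3.62) = 1 − Φ(3.62/√t) = 1 − Φ(3.62/√6.14) = 1 − Φ(1.4609) ≈ 0.07202. Doubling: P(τ_{3.62} ≤ 6.14) ≈ 2 · 0.07202 = 0.14404 ≈ 0.1440.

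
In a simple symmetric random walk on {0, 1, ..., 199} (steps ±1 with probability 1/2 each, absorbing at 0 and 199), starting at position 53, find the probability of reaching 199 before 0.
P(hit 199 before 0) = 53/199

Let u_k = P(hit 199 before 0 | start at k). Then u_0 = 0, u_199 = 1, and u_k = u_{k-1}/2 + u_{k+1}/2 for 1 ≤ k ≤ 198. This harmonic recurrence is solved by u_k = k/199, giving u_53 = 53/199.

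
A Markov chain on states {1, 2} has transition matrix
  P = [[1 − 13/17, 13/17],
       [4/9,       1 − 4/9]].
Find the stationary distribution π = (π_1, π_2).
π_1 = 68/185, π_2 = 117/185

Solve πP = π with π_1 + π_2 = 1. From πP = π: π_1 · (1 − 13/17) + π_2 · 4/9 = π_1 ⇒ π_2 · 4/9 = π_1 · 13/17 ⇒ π_2/π_1 = (13/17)/(4/9) = 117/68. Together with π_1 + π_2 = 1:
  π_1 = (4/9)/(13/17 + 4/9) = (4/9)/(185/153) = 68/185,
  π_2 = (13/17)/(13/17 + 4/9) = (13/17)/(185/153) = 117/185.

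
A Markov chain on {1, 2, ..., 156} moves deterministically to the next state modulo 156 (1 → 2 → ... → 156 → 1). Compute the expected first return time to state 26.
E[T_26 | X_0 = 26] = 156

The chain cycles deterministically, so starting at state 26 it returns in exactly 156 steps. Equivalently, the stationary distribution is uniform π_j = 1/156 for every state j, so by Kac's formula E[T_26] = 1/π_26 = 156.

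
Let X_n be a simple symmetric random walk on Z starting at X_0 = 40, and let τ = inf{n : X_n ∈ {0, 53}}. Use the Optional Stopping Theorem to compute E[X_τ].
E[X_τ] = 40

X_n is a martingale and τ is a bounded-mean stopping time (indeed τ is finite a.s. with bounded expectation since the walk is in a bounded region). By the OST, E[X_τ] = E[X_0] = 40. Equivalently: E[X_τ] = 53 · P(hit 53 first) + 0 · P(hit 0 first) = 53 · (40/53) = 40.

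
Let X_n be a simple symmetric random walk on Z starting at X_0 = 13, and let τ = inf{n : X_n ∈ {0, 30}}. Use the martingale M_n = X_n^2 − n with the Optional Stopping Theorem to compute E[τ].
E[τ] = 221

M_n = X_n^2 − n is a martingale (since E[X_{n+1}^2 | F_n] = X_n^2 + 1). By OST (τ has finite mean in a bounded region), E[M_τ] = E[M_0] = X_0^2 − 0 = 13^2 = 169. Also E[M_τ] = E[X_τ^2] − E[τ]. The walk exits at 0 or 30, with P(hit 30 first) = 13/30, so E[X_τ^2] = 30^2 · 13/30 + 0 = 390. Thus E[τ] = E[X_τ^2] − E[M_τ] = 390 − 169 = 221 = 13(30 − 13) = 221.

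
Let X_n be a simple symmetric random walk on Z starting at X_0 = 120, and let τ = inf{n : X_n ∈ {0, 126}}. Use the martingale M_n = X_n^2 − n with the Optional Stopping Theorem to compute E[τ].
E[τ] = 720

M_n = X_n^2 − n is a martingale (since E[X_{n+1}^2 | F_n] = X_n^2 + 1). By OST (τ has finite mean in a bounded region), E[M_τ] = E[M_0] = X_0^2 − 0 = 120^2 = 14400. Also E[M_τ] = E[X_τ^2] − E[τ]. The walk exits at 0 or 126, with P(hit 126 first) = 120/126, so E[X_τ^2] = 126^2 · 120/126 + 0 = 15120. Thus E[τ] = E[X_τ^2] − E[M_τ] = 15120 − 14400 = 720 = 120(126 − 120) = 720.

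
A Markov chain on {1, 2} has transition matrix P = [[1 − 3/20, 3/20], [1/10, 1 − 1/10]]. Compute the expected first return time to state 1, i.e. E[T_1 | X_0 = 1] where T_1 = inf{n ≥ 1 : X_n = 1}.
E[T_1 | X_0 = 1] = 1/π_1 = 5/2

For an irreducible recurrent Markov chain with stationary distribution π, E[T_i | X_0 = i] = 1/π_i (Kac's formula). Here π_1 = (1/10)/(3/20 + 1/10) = (1/10)/(1/4) = 2/5, so E[T_1 | X_0 = 1] = 1/π_1 = (3/20 + 1/10)/(1/10) = (1/4)/(1/10) = 5/2.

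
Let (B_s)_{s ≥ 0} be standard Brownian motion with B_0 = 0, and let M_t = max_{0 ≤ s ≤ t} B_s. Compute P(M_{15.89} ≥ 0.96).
P(M_{15.89} ≥ 0.96) = 2·P(B_{15.89} ≥ 0.96) = 2(1 − Φ(0.96/√15.89)) ≈ 0.8097

By the reflection principle for Brownian motion, P(M_t ≥ a) = 2 · P(B_t ≥ a) for a ≥ 0. Since B_t ~ N(0, t), P(B_t ≥ 0.96) = 1 − Φ(0.96/√t) = 1 − Φ(0.96/√15.89) = 1 − Φ(0.2408). So
  P(M_{15.89} ≥ 0.96) = 2(1 − Φ(0.2408)) ≈ 0.8097.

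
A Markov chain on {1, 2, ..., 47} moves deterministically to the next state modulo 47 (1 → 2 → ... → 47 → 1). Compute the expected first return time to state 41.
E[T_41 | X_0 = 41] = 47

The chain cycles deterministically, so starting at state 41 it returns in exactly 47 steps. Equivalently, the stationary distribution is uniform π_j = 1/47 for every state j, so by Kac's formula E[T_41] = 1/π_41 = 47.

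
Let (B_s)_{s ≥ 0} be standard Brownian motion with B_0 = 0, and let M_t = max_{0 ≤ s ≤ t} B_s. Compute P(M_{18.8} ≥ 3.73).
P(M_{18.8} ≥ 3.73) = 2·P(B_{18.8} ≥ 3.73) = 2(1 − Φ(3.73/√18.8)) ≈ 0.3896

By the reflection principle for Brownian motion, P(M_t ≥ a) = 2 · P(B_t ≥ a) for a ≥ 0. Since B_t ~ N(0, t), P(B_t ≥ 3.73) = 1 − Φ(3.73/√t) = 1 − Φ(3.73/√18.8) = 1 − Φ(0.8603). So
  P(M_{18.8} ≥ 3.73) = 2(1 − Φ(0.8603)) ≈ 0.3896.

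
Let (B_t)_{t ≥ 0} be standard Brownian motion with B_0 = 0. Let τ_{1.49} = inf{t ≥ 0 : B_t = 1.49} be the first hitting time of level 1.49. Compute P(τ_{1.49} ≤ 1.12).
P(τ_{1.49} ≤ 1.12) = 2(1 − Φ(1.49/√1.12)) = 2(1 − Φ(1.4079)) ≈ 0.1592

By the reflection principle for standard BM, P(τ_b ≤ t) = 2 · P(B_t ≥ b). Since B_t ~ N(0, t), P(B_t ≥ 1.49) = 1 − Φ(1.49/√t) = 1 − Φ(1.49/√1.12) = 1 − Φ(1.4079) ≈ 0.07958. Doubling: P(τ_{1.49} ≤ 1.12) ≈ 2 · 0.07958 = 0.15916 ≈ 0.1592.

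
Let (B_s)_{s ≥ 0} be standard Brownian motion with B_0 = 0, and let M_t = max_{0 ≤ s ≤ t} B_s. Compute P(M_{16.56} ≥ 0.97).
P(M_{16.56} ≥ 0.97) = 2·P(B_{16.56} ≥ 0.97) = 2(1 − Φ(0.97/√16.56)) ≈ 0.8116

By the reflection principle for Brownian motion, P(M_t ≥ a) = 2 · P(B_t ≥ a) for a ≥ 0. Since B_t ~ N(0, t), P(B_t ≥ 0.97) = 1 − Φ(0.97/√t) = 1 − Φ(0.97/√16.56) = 1 − Φ(0.2384). So
  P(M_{16.56} ≥ 0.97) = 2(1 − Φ(0.2384)) ≈ 0.8116.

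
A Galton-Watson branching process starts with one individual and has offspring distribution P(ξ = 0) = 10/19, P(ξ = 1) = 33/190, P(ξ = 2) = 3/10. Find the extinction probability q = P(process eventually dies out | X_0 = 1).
q = 1

Mean offspring μ = 0·10/19 + 1·33/190 + 2·3/10 = 147/190 ≤ 1. For μ ≤ 1 with offspring not concentrated at 1, the Galton-Watson process goes extinct almost surely, so q = 1.
(Algebraic check: The pgf is f(s) = 10/19 + 33/190·s + 3/10·s². The extinction probability q is the smallest fixed point of f in [0, 1]. Setting s = f(s):
  3/10·s² + (33/190 − 1)·s + 10/19 = 0
  3/10·s² − (10/19 + 3/10)·s + 10/19 = 0
which factors as (s − 1)·(3/10·s − 10/19) = 0, giving roots s = 1 and s = (10/19)/(3/10) = 100/57. Since 100/57 ≥ 1, the smallest root in [0, 1] is s = 1.)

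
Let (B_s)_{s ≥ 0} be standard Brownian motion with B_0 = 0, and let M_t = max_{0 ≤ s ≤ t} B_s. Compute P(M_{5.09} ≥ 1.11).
P(M_{5.09} ≥ 1.11) = 2·P(B_{5.09} ≥ 1.11) = 2(1 − Φ(1.11/√5.09)) ≈ 0.6227

By the reflection principle for Brownian motion, P(M_t ≥ a) = 2 · P(B_t ≥ a) for a ≥ 0. Since B_t ~ N(0, t), P(B_t ≥ 1.11) = 1 − Φ(1.11/√t) = 1 − Φ(1.11/√5.09) = 1 − Φ(0.4920). So
  P(M_{5.09} ≥ 1.11) = 2(1 − Φ(0.4920)) ≈ 0.6227.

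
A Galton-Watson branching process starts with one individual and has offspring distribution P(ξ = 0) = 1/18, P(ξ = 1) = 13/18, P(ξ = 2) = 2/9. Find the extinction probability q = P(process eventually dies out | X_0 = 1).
q = 1/4

The pgf is f(s) = 1/18 + 13/18·s + 2/9·s². The extinction probability q is the smallest fixed point of f in [0, 1]. Setting s = f(s):
  2/9·s² + (13/18 − 1)·s + 1/18 = 0
  2/9·s² − (1/18 + 2/9)·s + 1/18 = 0
which factors as (s − 1)·(2/9·s − 1/18) = 0, giving roots s = 1 and s = (1/18)/(2/9) = 1/4.
Mean offspring μ = 13/18 + 2·2/9 = 7/6 > 1 (supercritical), so q < 1. The extinction probability is the smaller root: q = (1/18)/(2/9) = 1/4.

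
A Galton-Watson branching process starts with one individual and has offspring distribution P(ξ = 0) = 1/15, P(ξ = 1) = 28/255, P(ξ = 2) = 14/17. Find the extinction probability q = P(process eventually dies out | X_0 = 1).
q = 17/210

The pgf is f(s) = 1/15 + 28/255·s + 14/17·s². The extinction probability q is the smallest fixed point of f in [0, 1]. Setting s = f(s):
  14/17·s² + (28/255 − 1)·s + 1/15 = 0
  14/17·s² − (1/15 + 14/17)·s + 1/15 = 0
which factors as (s − 1)·(14/17·s − 1/15) = 0, giving roots s = 1 and s = (1/15)/(14/17) = 17/210.
Mean offspring μ = 28/255 + 2·14/17 = 448/255 > 1 (supercritical), so q < 1. The extinction probability is the smaller root: q = (1/15)/(14/17) = 17/210.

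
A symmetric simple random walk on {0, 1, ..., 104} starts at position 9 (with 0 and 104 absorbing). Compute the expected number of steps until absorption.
E[τ | X_0 = 9] = 855

Let v_k = E[τ | X_0 = k]. Boundary: v_0 = v_104 = 0. Recurrence: v_k = 1 + (v_{k-1} + v_{k+1})/2 for 1 ≤ k ≤ 103. The particular solution to v_k − (v_{k-1} + v_{k+1})/2 = 1 is v_k = −k^2. Adding homogeneous solution A + B k and matching boundaries gives v_k = k (104 − k). Substituting k = 9: v_9 = 9 · 95 = 855.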